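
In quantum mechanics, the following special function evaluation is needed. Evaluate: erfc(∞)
erfc(x)=1 - erf(x); erfc(∞)=1 - erf(∞)=1-1=0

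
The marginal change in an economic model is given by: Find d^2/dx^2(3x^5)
Apply power rule 2 times:
d^1: 15x^4
d^2: 60x^3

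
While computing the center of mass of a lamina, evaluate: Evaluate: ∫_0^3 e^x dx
Antiderivative: e^x
Evaluate: (e^3 - 1)

Answer: e^3 - 1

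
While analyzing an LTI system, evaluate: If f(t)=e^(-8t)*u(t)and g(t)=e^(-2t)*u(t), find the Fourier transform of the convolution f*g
By the convolution theorem: F{f * g} = F(omega) * G(omega)
F(omega) = 1/(8+j * omega), G(omega) = 1/(2+j * omega)
F{f * g} = 1/((8+j * omega)(2+j * omega))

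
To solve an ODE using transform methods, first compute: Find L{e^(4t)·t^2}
First shifting: L{e^(at)f(t)}=F(s-a)
L{t^2}=2/s^3
Shift s → s-4: 2/(s-4)^3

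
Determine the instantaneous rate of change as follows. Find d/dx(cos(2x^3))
Chain rule: d/dx[cos(u)]=-sin(u)·u' where u=2x^3
u'=6x^2

Answer: -6x^2·sin(2x^3)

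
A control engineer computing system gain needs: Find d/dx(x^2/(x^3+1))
Quotient rule: (f/g)'=(f'g - fg')/g²
f=x^2, f'=2x
g=x^3 + 1, g'=3x^2

Answer: (2x·(x^3 + 1) - 3x^4)/(x^3 + 1)²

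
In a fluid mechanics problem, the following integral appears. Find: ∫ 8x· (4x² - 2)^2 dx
Let u=4x² - 2, du=8x dx
∫ u^2 du=u^3/3+C

Answer: (4x² - 2)^3/3+C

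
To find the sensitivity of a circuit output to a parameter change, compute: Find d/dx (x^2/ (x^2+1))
Quotient rule: (f/g)'=(f'g - fg')/g²
f=x^2, f'=2x
g=x^2 + 1, g'=2x

Answer: (2x·(x^2 + 1) - 2x^3)/(x^2 + 1)²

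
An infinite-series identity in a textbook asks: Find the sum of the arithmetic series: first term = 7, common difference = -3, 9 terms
Last term: a_n=7+(9-1)·-3=-17
Sum=n(a_1+a_n)/2=9(7+(-17))/2=-45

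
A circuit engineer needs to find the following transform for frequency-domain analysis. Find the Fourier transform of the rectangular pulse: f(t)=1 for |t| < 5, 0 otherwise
F(omega) = integral from -5 to 5 of e^(-j * omega * t) dt
= 2 * sin(5 * omega)/omega = 10 * sinc(5 * omega/pi)

Answer: 2 * sin(5 * omega)/omega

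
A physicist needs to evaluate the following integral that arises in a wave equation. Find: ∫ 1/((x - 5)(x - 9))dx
Partial fractions: 1/((x-5)(x-9)) = A/(x-5)+B/(x-9)
A = -1/4, B = 1/4
∫ [-1/4· 1/(x-5)+1/4· 1/(x-9)] dx
= (1/4)[ln|x-9| - ln|x-5|]+C

Answer: (1/4)·ln|(x-9)/(x-5)|+C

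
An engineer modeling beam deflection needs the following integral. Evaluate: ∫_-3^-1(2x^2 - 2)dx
Step 1: Find antiderivative F(x) = (2/3)x^3 - 2x
Step 2: F(-1) - F(-3) = 4/3 - (-12) = 40/3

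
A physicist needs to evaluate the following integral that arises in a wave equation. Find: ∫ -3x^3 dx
Using power rule: ∫ -3x^3 dx=-3/4 x^4+C=(-3/4)x^4+C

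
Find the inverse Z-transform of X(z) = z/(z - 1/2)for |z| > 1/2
Standard pair: z/(z-a) <-> a^n * u[n] for causal signals
With a=1/2: x[n]=(1/2)^n * u[n]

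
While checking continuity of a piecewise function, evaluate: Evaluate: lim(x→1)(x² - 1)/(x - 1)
Factor: (x² - 1)=(x-1)(x+1)
Cancel (x-1): lim(x→1) (x+1)=2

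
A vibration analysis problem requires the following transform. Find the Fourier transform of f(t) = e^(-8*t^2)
The Fourier transform of a Gaussian e^(-a * t^2) is sqrt(pi/a) * e^(-omega^2/(4a)).
With a = 8: F(omega) = sqrt(pi/8) * e^(-omega^2/32)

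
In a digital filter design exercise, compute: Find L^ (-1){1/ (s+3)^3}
L^(-1){1/(s-a)^n}=t^(n-1)·e^(at)/(n-1)!
Here a=-3, n=3: t^2·e^(-3t)/2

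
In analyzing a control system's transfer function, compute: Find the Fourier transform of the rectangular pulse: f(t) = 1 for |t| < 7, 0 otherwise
F(omega) = integral from -7 to 7 of e^(-j*omega*t) dt
= 2*sin(7*omega)/omega = 14*sinc(7*omega/pi)

Answer: 2*sin(7*omega)/omega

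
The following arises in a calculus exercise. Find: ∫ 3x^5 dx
Using power rule: ∫ 3x^5 dx = 3/6 x^6+C = (1/2)x^6+C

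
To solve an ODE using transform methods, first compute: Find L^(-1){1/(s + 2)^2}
L^(-1){1/(s-a)^n}=t^(n-1)·e^(at)/(n-1)!
Here a=-2, n=2: t^1·e^(-2t)/1

Answer: t·e^(-2t)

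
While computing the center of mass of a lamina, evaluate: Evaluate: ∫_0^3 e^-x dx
Antiderivative: -e^-x
Evaluate: -(e^-3-1)

Answer: (e^-3-1)/(-1)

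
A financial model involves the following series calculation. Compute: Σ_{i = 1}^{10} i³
Using formula: Σ i^3 = [n(n+1)/2]² = [10·11/2]² = 3025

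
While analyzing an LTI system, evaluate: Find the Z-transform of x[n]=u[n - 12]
Using the time-shift property: Z{u[n-12]} = z^(-12)*z/(z-1)
= z^(-11)/(z-1)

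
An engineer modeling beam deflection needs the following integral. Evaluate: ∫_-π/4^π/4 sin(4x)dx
Antiderivative: -cos(4x)/4
Evaluate at bounds: [-cos(4·π/4)/4] - [-cos(4·-π/4)/4]
= (-(-1)+(-1))/4 = 0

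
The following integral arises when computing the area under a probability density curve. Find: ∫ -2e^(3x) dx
Since d/dx[e^(3x)] = 3e^(3x), we get -2/3 e^(3x) + C

Answer: (-2/3)e^(3x) + C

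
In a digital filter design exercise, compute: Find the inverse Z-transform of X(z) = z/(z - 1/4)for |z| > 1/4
Standard pair: z/(z-a) <-> a^n*u[n] for causal signals
With a = 1/4: x[n] = (1/4)^n*u[n]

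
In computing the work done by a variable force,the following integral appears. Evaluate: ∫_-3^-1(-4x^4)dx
Step 1: Find antiderivative F(x) = (-4/5)x^5
Step 2: F(-1) - F(-3) = 4/5 - (972/5) = -968/5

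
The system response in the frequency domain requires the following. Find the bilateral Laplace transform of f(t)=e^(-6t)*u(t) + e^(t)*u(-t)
For e^(-6t) * u(t): L=1/(s + 6), Re(s) > -6
For e^(t) * u(-t): L=-1/(s-1), Re(s) < 1
Combined: F(s)=1/(s + 6) - 1/(s-1), -6 < Re(s) < 1

Answer: 1/(s + 6) - 1/(s-1), ROC: -6 < Re(s) < 1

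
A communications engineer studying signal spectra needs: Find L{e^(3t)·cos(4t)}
First shifting: L{e^(at)f(t)}=F(s-a)
L{cos(4t)}=s/(s²+16)
Shift: (s-3)/((s-3)²+16)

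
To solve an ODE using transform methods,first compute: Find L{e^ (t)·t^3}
First shifting: L{e^(at)f(t)} = F(s-a)
L{t^3} = 6/s^4
Shift s → s-1: 6/(s-1)^4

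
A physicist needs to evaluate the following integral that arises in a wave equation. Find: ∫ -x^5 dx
Using power rule: ∫ -x^5 dx = -1/6 x^6+C = (-1/6)x^6+C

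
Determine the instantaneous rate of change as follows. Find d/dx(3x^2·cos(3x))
Product rule: (fg)'=f'g + fg'
f=3x^2, f'=6x
g=cos(3x), g'=-3·sin(3x)

Answer: 6x·cos(3x) - 9x^2·sin(3x)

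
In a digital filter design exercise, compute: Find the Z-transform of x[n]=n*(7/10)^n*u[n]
Using the property Z{n * a^n * u[n]} = az/(z-a)^2
With a = 7/10: X(z) = (7/10)z/(z - 7/10)^2, |z| > 7/10

Answer: (7/10)z/(z - 7/10)^2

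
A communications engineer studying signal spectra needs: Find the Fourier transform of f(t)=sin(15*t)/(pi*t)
sin(W*t)/(pi*t) = (W/pi)*sinc(W*t/pi) is the impulse response of the ideal low-pass filter with cutoff W (here W = 15).
Its Fourier transform is a rectangular function:
F(omega) = 1 for |omega| < 15, 0 otherwise

Answer: rect(omega/30) [i.e., 1 for |omega| < 15, 0 otherwise]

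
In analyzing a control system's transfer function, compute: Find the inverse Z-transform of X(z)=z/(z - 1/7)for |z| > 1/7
Standard pair: z/(z-a) <-> a^n * u[n] for causal signals
With a=1/7: x[n]=(1/7)^n * u[n]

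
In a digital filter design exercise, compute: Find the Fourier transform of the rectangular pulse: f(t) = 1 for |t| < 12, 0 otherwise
F(omega)=integral from -12 to 12 of e^(-j*omega*t) dt
=2*sin(12*omega)/omega=24*sinc(12*omega/pi)

Answer: 2*sin(12*omega)/omega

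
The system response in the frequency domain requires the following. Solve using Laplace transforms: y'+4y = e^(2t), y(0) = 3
Take L: sY - 3+4Y = 1/(s-2)
Y(s+4) = 1/(s-2)+3
Y = 1/((s-2)(s+4))+3/(s+4)
Partial fractions: 1/((s-2)(s+4)) = (1/6)/(s-2) - (1/6)/(s+4)
So Y = (1/6)/(s-2)+(17/6)/(s+4)
Inverse Laplace transform (L^(-1){1/(s-2)} = e^(2t), L^(-1){1/(s+4)} = e^(-4t)):

Answer: y(t) = (1/6)·e^(2t)+(17/6)·e^(-4t)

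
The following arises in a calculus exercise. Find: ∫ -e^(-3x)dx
Since d/dx[e^(-3x)] = -3e^(-3x), we get 1/3 e^(-3x)+C

Answer: (1/3)e^(-3x)+C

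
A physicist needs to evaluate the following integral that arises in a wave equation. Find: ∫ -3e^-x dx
Since d/dx[e^-x] = - e^-x, we get 3e^-x + C

Answer: 3e^-x + C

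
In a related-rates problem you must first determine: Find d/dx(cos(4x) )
Chain rule: d/dx[cos(u)]=-sin(u)·u' where u=4x
u'=4

Answer: -4·sin(4x)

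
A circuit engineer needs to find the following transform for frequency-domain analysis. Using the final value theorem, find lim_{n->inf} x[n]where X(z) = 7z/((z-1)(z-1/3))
Final value theorem: lim x[n] = lim_{z->1} (z-1) * X(z)
(z-1) * X(z) = 7z/(z-1/3)
As z->1: 7/(1-1/3) = 7/(2/3) = 21/2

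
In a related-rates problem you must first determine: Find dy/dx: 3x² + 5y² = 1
Differentiate: 6x+10y·(dy/dx)=0
dy/dx=-6x/(10y)=-(3/5)·(x/y)

Answer: dy/dx=-(3/5)·(x/y)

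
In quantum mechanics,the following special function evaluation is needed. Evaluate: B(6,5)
B(x,y)=Γ(x)Γ(y)/Γ(x+y)=(x-1)!(y-1)!/(x+y-1)!
B(6,5)=5!·4!/10!=1/1260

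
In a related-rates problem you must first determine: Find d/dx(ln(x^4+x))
Chain rule: d/dx[ln(u)] = u'/u where u = x^4 + x
u' = 4x^3 + 1

Answer: (4x^3 + 1)/(x^4 + x)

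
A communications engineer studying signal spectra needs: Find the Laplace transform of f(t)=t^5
L{t^n} = n!/s^(n+1)
L{t^5} = 5!/s^6 = 120/s^6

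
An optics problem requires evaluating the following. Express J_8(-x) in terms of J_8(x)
For integer n: J_n(-x)=(-1)^n J_n(x)
With n=8: J_8(-x)=(-1)^8 J_8(x)=J_8(x)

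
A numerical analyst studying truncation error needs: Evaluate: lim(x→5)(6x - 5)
Polynomial is continuous, so substitute x=5:
6·5 - 5=25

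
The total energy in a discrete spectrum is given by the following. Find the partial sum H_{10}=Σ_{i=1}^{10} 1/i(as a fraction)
H_10=1+1/2+1/3+...+1/10
=7381/2520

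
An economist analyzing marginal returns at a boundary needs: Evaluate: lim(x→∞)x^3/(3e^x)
Apply L'Hôpital 3 times (∞/∞ each time):
Eventually get 3!/(3e^x) → 0

Answer: 0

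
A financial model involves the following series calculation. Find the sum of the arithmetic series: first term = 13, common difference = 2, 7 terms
Last term: a_n=13 + (7 - 1)·2=25
Sum=n(a_1 + a_n)/2=7(13 + 25)/2=133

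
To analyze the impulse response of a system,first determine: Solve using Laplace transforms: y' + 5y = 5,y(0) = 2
Take L of both sides: sY(s) - 2 + 5Y(s) = 5/s
Y(s)(s + 5) = 5/s + 2
Y(s) = 5/(s(s + 5)) + 2/(s + 5)
Partial fractions: 5/(s(s + 5)) = 1/s - 1/(s + 5)
So Y(s) = 1/s + 1/(s + 5)
Inverse transform (L^(-1){1/s} = 1, L^(-1){1/(s + 5)} = e^(-5t)):

Answer: y(t) = 1 + e^(-5t)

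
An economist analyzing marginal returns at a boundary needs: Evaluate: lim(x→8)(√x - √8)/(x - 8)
Multiply by conjugate (√x + √8)/(√x + √8):
= (x - 8)/((x - 8)(√x + √8)) = 1/(√x + √8)
As x → 8: 1/(2√8)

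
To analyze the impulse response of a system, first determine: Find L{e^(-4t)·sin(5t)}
First shifting: L{e^(at)f(t)}=F(s-a)
L{sin(5t)}=5/(s²+25)
Shift: 5/((s+4)²+25)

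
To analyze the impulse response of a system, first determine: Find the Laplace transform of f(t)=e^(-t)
L{e^(at)} = 1/(s-a)
L{e^(-t)} = 1/(s + 1)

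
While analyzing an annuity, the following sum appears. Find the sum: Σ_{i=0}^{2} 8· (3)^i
Geometric series: S=a(1 - r^n)/(1 - r)
a=8, r=3, n=3
S=8(1 - 27)/-2=104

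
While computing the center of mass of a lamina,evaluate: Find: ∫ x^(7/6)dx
Power rule: ∫ x^(7/6) dx=x^(13/6)/(13/6) + C

Answer: (6/13)·x^(13/6) + C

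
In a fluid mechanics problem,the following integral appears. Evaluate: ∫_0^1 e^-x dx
Antiderivative: -e^-x
Evaluate: -(e^-1-1)

Answer: (e^-1-1)/(-1)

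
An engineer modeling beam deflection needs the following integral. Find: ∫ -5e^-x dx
Since d/dx[e^-x]=- e^-x, we get 5e^-x+C

Answer: 5e^-x+C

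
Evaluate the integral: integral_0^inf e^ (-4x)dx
integral_0^inf e^(-4x) dx = [-1/4*e^(-4x)]_0^inf
= 0 - (-1/4) = 1/4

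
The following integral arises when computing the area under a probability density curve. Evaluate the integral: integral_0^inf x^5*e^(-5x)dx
This is a Gamma integral. Substitute u = 5x (du = 5 dx):
integral_0^inf x^5*e^(-5x) dx = (1/5^6) integral_0^inf u^5*e^(-u) du
= Gamma(6)/5^6 = 5!/5^6 = 120/15625

Answer: 24/3125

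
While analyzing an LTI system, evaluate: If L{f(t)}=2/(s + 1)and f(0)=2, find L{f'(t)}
L{f'(t)} = s·F(s) - f(0) = 2s/(s + 1) - 2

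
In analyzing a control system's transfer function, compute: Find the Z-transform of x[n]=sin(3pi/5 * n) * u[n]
Z{sin(w0 * n) * u[n]} = z * sin(w0)/(z^2 - 2z * cos(w0) + 1)
With w0 = 3pi/5: X(z) = z * sin(3pi/5)/(z^2 - 2z * cos(3pi/5) + 1)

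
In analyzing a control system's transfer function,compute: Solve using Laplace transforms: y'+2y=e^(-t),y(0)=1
Take L: sY - 1+2Y = 1/(s+1)
Y(s+2) = 1/(s+1)+1
Y = 1/((s+1)(s+2))+1/(s+2)
Partial fractions: 1/((s+1)(s+2)) = 1/(s+1)-1/(s+2)
So Y = 1/(s+1)
Inverse Laplace transform (L^(-1){1/(s+1)} = e^(-t), L^(-1){1/(s+2)} = e^(-2t)):

Answer: y(t) = 1·e^(-t)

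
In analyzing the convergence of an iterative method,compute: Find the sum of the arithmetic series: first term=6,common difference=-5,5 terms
Last term: a_n=6+(5-1)·-5=-14
Sum=n(a_1+a_n)/2=5(6+(-14))/2=-20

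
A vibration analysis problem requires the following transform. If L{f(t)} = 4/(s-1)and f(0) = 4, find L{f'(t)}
L{f'(t)} = s·F(s) - f(0) = 4s/(s-1) - 4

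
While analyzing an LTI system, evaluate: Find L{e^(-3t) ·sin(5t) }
First shifting: L{e^(at)f(t)}=F(s-a)
L{sin(5t)}=5/(s² + 25)
Shift: 5/((s + 3)² + 25)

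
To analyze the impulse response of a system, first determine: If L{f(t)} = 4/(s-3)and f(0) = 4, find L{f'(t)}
L{f'(t)}=s·F(s) - f(0)=4s/(s-3) - 4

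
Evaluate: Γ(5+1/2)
Γ(n + 1/2) = (2n)!√π/(4^n·n!)
= 3628800√π/(1024·120) = (945/32)·√π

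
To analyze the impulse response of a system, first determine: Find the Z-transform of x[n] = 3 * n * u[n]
Z{n * u[n]}=z/(z-1)^2
By linearity: Z{3 * n * u[n]}=3z/(z-1)^2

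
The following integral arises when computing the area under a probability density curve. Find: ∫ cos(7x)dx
Using substitution u = 7x: ∫ cos(u) du/7 = sin(u)/7+C

Answer: (1/7)sin(7x)+C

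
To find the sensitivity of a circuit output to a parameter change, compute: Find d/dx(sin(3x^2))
Chain rule: d/dx[sin(u)] = cos(u)·u' where u = 3x^2
u' = 6x

Answer: 6x·cos(3x^2)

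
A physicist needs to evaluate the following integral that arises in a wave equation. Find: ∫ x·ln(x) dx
By parts: u = ln(x), dv = x dx
du = 1/x dx, v = x^2/2
= x^2·ln(x)/2 - ∫ x/2 dx
= x^2·ln(x)/2 - x^2/4+C

Answer: x^2(ln(x)/2-1/4)+C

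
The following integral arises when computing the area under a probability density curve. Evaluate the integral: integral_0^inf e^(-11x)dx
integral_0^inf e^(-11x) dx=[-1/11*e^(-11x)]_0^inf
=0 - (-1/11)=1/11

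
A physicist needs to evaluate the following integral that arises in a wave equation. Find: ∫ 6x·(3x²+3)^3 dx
Let u = 3x² + 3, du = 6x dx
∫ u^3 du = u^4/4 + C

Answer: (3x² + 3)^4/4 + C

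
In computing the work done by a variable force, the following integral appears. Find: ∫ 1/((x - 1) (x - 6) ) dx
Partial fractions: 1/((x-1)(x-6))=A/(x-1) + B/(x-6)
A=-1/5, B=1/5
∫ [-1/5· 1/(x-1) + 1/5· 1/(x-6)] dx
=(1/5)[ln|x-6| - ln|x-1|] + C

Answer: (1/5)·ln|(x-6)/(x-1)| + C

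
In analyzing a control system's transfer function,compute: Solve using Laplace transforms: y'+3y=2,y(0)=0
Take L of both sides: sY(s) - 0 + 3Y(s) = 2/s
Y(s)(s + 3) = 2/s + 0
Y(s) = 2/(s(s + 3)) + 0/(s + 3)
Partial fractions: 2/(s(s + 3)) = (2/3)/s - (2/3)/(s + 3)
So Y(s) = (2/3)/s - (2/3)/(s + 3)
Inverse transform (L^(-1){1/s} = 1, L^(-1){1/(s + 3)} = e^(-3t)):

Answer: y(t) = 2/3 - (2/3)·e^(-3t)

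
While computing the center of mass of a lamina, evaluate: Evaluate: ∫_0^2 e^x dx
Antiderivative: e^x
Evaluate: (e^2 - 1)

Answer: e^2 - 1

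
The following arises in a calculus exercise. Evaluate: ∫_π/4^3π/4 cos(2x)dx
Antiderivative: sin(2x)/2
Evaluate at bounds: [sin(2·3π/4)/2] - [sin(2·π/4)/2]
= ((-1) - (1))/2 = -1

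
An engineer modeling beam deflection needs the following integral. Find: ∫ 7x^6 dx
Using power rule: ∫ 7x^6 dx = 7/7 x^7 + C = x^7 + C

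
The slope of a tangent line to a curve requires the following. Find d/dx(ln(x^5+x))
Chain rule: d/dx[ln(u)] = u'/u where u = x^5+x
u' = 5x^4+1

Answer: (5x^4+1)/(x^5+x)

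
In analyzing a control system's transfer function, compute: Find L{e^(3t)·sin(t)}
First shifting: L{e^(at)f(t)}=F(s-a)
L{sin(t)}=1/(s²+1)
Shift: 1/((s-3)²+1)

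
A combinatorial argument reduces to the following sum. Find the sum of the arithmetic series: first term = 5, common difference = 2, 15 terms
Last term: a_n = 5 + (15 - 1)·2 = 33
Sum = n(a_1 + a_n)/2 = 15(5 + 33)/2 = 285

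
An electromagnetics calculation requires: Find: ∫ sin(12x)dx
Using substitution u=12x: ∫ sin(u) du/12=-cos(u)/12 + C

Answer: (-1/12)cos(12x) + C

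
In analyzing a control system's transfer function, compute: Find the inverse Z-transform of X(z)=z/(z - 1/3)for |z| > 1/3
Standard pair: z/(z-a) <-> a^n*u[n] for causal signals
With a=1/3: x[n]=(1/3)^n*u[n]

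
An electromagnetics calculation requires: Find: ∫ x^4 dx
Using power rule: ∫ x^4 dx = 1/5 x^5 + C = (1/5)x^5 + C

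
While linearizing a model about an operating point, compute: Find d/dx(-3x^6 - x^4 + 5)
Power rule: d/dx(ax^n) = n·a·x^(n-1)
Term by term: -18·x^5-4·x^3

Answer: -18x^5-4x^3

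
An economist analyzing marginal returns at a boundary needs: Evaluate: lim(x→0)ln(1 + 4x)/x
L'Hôpital (0/0): lim 4/(1+4x) / 1 = 4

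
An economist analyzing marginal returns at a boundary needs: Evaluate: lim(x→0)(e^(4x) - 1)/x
L'Hôpital (0/0): lim 4e^(4x)/1 = 4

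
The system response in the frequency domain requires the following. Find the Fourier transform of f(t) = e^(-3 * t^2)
The Fourier transform of a Gaussian e^(-a * t^2) is sqrt(pi/a) * e^(-omega^2/(4a)).
With a=3: F(omega)=sqrt(pi/3) * e^(-omega^2/12)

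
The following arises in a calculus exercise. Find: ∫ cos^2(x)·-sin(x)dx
Let u = cos(x), du = -sin(x) dx
∫ u^2 du = u^3/3+C

Answer: cos^3(x)/3+C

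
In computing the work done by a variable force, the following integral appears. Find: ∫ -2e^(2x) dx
Since d/dx[e^(2x)] = 2e^(2x), we get -1 e^(2x) + C

Answer: -e^(2x) + C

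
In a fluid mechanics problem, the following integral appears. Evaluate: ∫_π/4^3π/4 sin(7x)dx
Antiderivative: -cos(7x)/7
Evaluate at bounds: [-cos(7·3π/4)/7] - [-cos(7·π/4)/7]
= (-(-√2/2) + (√2/2))/7 = √2/7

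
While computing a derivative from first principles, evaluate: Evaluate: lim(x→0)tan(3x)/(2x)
tan(u) ≈ u for small u:
tan(3x)/(2x) ≈ 3x/(2x)=3/2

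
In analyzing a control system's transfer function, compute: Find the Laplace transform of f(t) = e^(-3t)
L{e^(at)} = 1/(s-a)
L{e^(-3t)} = 1/(s+3)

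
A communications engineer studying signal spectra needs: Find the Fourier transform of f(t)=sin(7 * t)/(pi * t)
sin(W*t)/(pi*t) = (W/pi)*sinc(W*t/pi) is the impulse response of the ideal low-pass filter with cutoff W (here W = 7).
Its Fourier transform is a rectangular function:
F(omega) = 1 for |omega| < 7, 0 otherwise

Answer: rect(omega/14) [i.e., 1 for |omega| < 7, 0 otherwise]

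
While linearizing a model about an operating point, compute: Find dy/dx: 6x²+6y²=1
Differentiate: 12x+12y·(dy/dx)=0
dy/dx=-12x/(12y)=-1·(x/y)

Answer: dy/dx=-1·(x/y)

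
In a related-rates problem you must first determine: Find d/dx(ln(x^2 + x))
Chain rule: d/dx[ln(u)]=u'/u where u=x^2+x
u'=2x+1

Answer: (2x+1)/(x^2+x)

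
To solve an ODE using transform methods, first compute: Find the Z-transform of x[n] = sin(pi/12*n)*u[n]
Z{sin(w0 * n) * u[n]} = z * sin(w0)/(z^2 - 2z * cos(w0) + 1)
With w0 = pi/12: X(z) = z * sin(pi/12)/(z^2 - 2z * cos(pi/12) + 1)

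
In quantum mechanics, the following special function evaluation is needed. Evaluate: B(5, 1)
B(x,y) = Γ(x)Γ(y)/Γ(x+y) = (x-1)!(y-1)!/(x+y-1)!
B(5,1) = 4!·0!/5! = 1/5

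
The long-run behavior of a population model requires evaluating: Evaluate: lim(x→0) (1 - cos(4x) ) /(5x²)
Using 1-cos(u) ≈ u²/2 for small u:
(1-cos(4x)) ≈ (4x)²/2=16x²/2
So limit=16/(2·5)=8/5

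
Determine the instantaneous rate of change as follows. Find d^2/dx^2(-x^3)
Apply power rule 2 times:
d^1: -3x^2
d^2: -6x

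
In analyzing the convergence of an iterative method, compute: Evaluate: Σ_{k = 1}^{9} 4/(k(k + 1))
Partial fractions: 4/(k(k + 1))=4/k - 4/(k + 1)
Telescoping sum: 4(1 - 1/10)=4·9/10

Answer: 18/5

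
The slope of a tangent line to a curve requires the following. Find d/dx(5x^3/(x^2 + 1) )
Quotient rule: (f/g)'=(f'g - fg')/g²
f=5x^3, f'=15x^2
g=x^2+1, g'=2x

Answer: (15x^2·(x^2+1)-10x^4)/(x^2+1)²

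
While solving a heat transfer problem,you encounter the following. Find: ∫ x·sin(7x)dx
By parts: u = x, dv = sin(7x) dx
du = dx, v = -cos(7x)/7
= -x·cos(7x)/7 + sin(7x)/7² + C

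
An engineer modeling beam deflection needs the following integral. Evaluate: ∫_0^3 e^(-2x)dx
Antiderivative: (1/(-2))e^(-2x)
Evaluate: (1/(-2))(e^-6 - 1)

Answer: (e^-6 - 1)/(-2)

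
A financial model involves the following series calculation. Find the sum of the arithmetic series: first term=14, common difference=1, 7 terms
Last term: a_n=14 + (7 - 1)·1=20
Sum=n(a_1 + a_n)/2=7(14 + 20)/2=119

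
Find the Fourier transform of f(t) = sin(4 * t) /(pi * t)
sin(W * t)/(pi * t) = (W/pi) * sinc(W * t/pi) is the impulse response of the ideal low-pass filter with cutoff W (here W = 4).
Its Fourier transform is a rectangular function:
F(omega) = 1 for |omega| < 4, 0 otherwise

Answer: rect(omega/8) [i.e., 1 for |omega| < 4, 0 otherwise]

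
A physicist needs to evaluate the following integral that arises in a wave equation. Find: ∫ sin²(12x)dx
Using identity sin²(u) = (1 - cos(2u))/2:
∫ (1 - cos(24x))/2 dx = x/2 - sin(24x)/48 + C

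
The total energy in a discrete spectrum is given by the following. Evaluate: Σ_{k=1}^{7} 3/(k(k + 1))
Partial fractions: 3/(k(k+1)) = 3/k - 3/(k+1)
Telescoping sum: 3(1-1/8) = 3·7/8

Answer: 21/8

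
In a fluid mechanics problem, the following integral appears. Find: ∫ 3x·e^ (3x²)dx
Let u = 3x², du = 6x dx
∫ (1/2)e^u du = e^u/2+C

Answer: e^(3x²)/2+C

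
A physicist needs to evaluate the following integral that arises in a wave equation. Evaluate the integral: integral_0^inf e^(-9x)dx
integral_0^inf e^(-9x) dx=[-1/9*e^(-9x)]_0^inf
=0 - (-1/9)=1/9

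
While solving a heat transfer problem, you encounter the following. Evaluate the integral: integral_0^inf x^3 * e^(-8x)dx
This is a Gamma integral. Substitute u=8x (du=8 dx):
integral_0^inf x^3 * e^(-8x) dx=(1/8^4) integral_0^inf u^3 * e^(-u) du
=Gamma(4)/8^4=3!/8^4=6/4096

Answer: 3/2048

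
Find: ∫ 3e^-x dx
Since d/dx[e^-x]=- e^-x, we get -3e^-x + C

Answer: -3e^-x + C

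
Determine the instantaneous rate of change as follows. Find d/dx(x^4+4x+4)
Power rule: d/dx(ax^n)=n·a·x^(n-1)
Term by term: 4·x^3 + 4

Answer: 4x^3 + 4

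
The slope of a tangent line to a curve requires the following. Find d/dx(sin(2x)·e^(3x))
Product rule: (fg)' = f'g+fg'
f = sin(2x), f' = 2·cos(2x)
g = e^(3x), g' = 3·e^(3x)

Answer: 2·cos(2x)·e^(3x)+3·sin(2x)·e^(3x)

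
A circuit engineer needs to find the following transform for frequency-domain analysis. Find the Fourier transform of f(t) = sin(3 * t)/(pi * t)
sin(W * t)/(pi * t) = (W/pi) * sinc(W * t/pi) is the impulse response of the ideal low-pass filter with cutoff W (here W = 3).
Its Fourier transform is a rectangular function:
F(omega) = 1 for |omega| < 3, 0 otherwise

Answer: rect(omega/6) [i.e., 1 for |omega| < 3, 0 otherwise]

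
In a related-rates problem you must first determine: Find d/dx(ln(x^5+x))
Chain rule: d/dx[ln(u)] = u'/u where u = x^5 + x
u' = 5x^4 + 1

Answer: (5x^4 + 1)/(x^5 + x)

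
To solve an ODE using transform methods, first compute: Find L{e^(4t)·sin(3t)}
First shifting: L{e^(at)f(t)} = F(s-a)
L{sin(3t)} = 3/(s²+9)
Shift: 3/((s-4)²+9)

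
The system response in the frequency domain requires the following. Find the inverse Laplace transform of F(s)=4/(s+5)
L^(-1){4/(s-a)}=c·e^(at)
Here a=-5, c=4

Answer: 4e^(-5t)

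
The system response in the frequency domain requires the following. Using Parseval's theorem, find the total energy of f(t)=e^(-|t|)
Parseval's theorem: E = integral |f(t)|^2 dt = (1/2pi) integral |F(omega)|^2 domega
E = integral_{-inf}^{inf} e^(-2|t|) dt = 2*integral_0^inf e^(-2t) dt = 2/(2*1) = 1/1

Answer: 1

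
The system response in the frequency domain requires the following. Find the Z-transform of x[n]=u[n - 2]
Using the time-shift property: Z{u[n-2]} = z^(-2)*z/(z-1)
= z^(-1)/(z-1)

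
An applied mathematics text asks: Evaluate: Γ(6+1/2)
Γ(n+1/2) = (2n)!√π/(4^n·n!)
= 479001600√π/(4096·720) = (10395/64)·√π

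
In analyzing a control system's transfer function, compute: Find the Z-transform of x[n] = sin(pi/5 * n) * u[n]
Z{sin(w0 * n) * u[n]}=z * sin(w0)/(z^2-2z * cos(w0)+1)
With w0=pi/5: X(z)=z * sin(pi/5)/(z^2-2z * cos(pi/5)+1)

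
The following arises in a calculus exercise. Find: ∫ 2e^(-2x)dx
Since d/dx[e^(-2x)] = -2e^(-2x), we get -1 e^(-2x) + C

Answer: -e^(-2x) + C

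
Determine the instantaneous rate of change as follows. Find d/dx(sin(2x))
Chain rule: d/dx[sin(u)] = cos(u)·u' where u = 2x
u' = 2

Answer: 2·cos(2x)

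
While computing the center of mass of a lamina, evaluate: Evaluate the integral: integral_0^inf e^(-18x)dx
integral_0^inf e^(-18x) dx=[-1/18 * e^(-18x)]_0^inf
=0 - (-1/18)=1/18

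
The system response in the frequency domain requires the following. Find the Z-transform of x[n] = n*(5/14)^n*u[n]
Using the property Z{n*a^n*u[n]}=az/(z-a)^2
With a=5/14: X(z)=(5/14)z/(z - 5/14)^2, |z| > 5/14

Answer: (5/14)z/(z - 5/14)^2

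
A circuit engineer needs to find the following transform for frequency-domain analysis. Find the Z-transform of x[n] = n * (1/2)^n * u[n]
Using the property Z{n*a^n*u[n]}=az/(z-a)^2
With a=1/2: X(z)=(1/2)z/(z - 1/2)^2, |z| > 1/2

Answer: (1/2)z/(z - 1/2)^2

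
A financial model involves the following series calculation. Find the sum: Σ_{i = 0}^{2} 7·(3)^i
Geometric series: S = a(1 - r^n)/(1 - r)
a = 7, r = 3, n = 3
S = 7(1 - 27)/-2 = 91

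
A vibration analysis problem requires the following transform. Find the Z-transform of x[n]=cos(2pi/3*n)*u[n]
Z{cos(w0*n)*u[n]} = z(z - cos(w0))/(z^2 - 2z*cos(w0) + 1)
With w0 = 2pi/3: X(z) = z(z - cos(2pi/3))/(z^2 - 2z*cos(2pi/3) + 1)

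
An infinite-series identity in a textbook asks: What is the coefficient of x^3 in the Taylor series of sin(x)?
sin(x) = Σ (-1)^k x^(2k+1)/(2k+1)!
For x^3: (-1)^1/3! = -1/6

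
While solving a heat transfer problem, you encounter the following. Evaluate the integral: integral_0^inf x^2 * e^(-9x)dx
This is a Gamma integral. Substitute u=9x (du=9 dx):
integral_0^inf x^2 * e^(-9x) dx=(1/9^3) integral_0^inf u^2 * e^(-u) du
=Gamma(3)/9^3=2!/9^3=2/729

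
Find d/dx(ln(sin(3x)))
Chain rule: d/dx[ln(u)]=u'/u where u=sin(3x)
u'=3cos(3x)

Answer: (3cos(3x))/(sin(3x))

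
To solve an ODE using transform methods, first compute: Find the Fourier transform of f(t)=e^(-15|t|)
Using the standard pair: F{e^(-a|t|)}=2a/(a^2+omega^2)
With a=15: F(omega)=30/(225+omega^2)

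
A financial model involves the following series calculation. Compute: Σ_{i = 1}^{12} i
Using formula: Σ i^1 = n(n + 1)/2 = 12·13/2 = 78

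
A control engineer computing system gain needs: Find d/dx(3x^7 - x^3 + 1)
Power rule: d/dx(ax^n)=n·a·x^(n-1)
Term by term: 21·x^6 - 3·x^2

Answer: 21x^6 - 3x^2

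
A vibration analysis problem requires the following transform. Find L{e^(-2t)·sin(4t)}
First shifting: L{e^(at)f(t)}=F(s-a)
L{sin(4t)}=4/(s²+16)
Shift: 4/((s+2)²+16)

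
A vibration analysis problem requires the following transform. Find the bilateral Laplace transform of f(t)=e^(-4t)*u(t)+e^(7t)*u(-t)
For e^(-4t) * u(t): L=1/(s + 4), Re(s) > -4
For e^(7t) * u(-t): L=-1/(s-7), Re(s) < 7
Combined: F(s)=1/(s + 4) - 1/(s-7), -4 < Re(s) < 7

Answer: 1/(s + 4) - 1/(s-7), ROC: -4 < Re(s) < 7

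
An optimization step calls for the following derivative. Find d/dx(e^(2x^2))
Chain rule: d/dx[e^u] = e^u · u' where u = 2x^2
u' = 4x

Answer: 4x·e^(2x^2)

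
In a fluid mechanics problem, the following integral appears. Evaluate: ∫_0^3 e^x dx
Antiderivative: e^x
Evaluate: (e^3-1)

Answer: e^3-1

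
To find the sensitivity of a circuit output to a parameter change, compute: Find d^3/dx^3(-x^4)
Apply power rule 3 times:
d^1: -4x^3
d^2: -12x^2
d^3: -24x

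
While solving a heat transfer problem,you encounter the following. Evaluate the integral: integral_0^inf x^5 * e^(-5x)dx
This is a Gamma integral. Substitute u=5x (du=5 dx):
integral_0^inf x^5 * e^(-5x) dx=(1/5^6) integral_0^inf u^5 * e^(-u) du
=Gamma(6)/5^6=5!/5^6=120/15625

Answer: 24/3125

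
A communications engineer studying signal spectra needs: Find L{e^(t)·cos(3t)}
First shifting: L{e^(at)f(t)}=F(s-a)
L{cos(3t)}=s/(s² + 9)
Shift: (s-1)/((s-1)² + 9)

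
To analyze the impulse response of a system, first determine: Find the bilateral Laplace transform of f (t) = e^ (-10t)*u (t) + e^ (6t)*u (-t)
For e^(-10t) * u(t): L = 1/(s+10), Re(s) > -10
For e^(6t) * u(-t): L = -1/(s-6), Re(s) < 6
Combined: F(s) = 1/(s+10)-1/(s-6), -10 < Re(s) < 6

Answer: 1/(s+10)-1/(s-6), ROC: -10 < Re(s) < 6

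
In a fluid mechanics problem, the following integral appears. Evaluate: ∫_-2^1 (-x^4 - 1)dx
Step 1: Find antiderivative F(x)=(-1/5)x^5 - x
Step 2: F(1) - F(-2)=-6/5 - (42/5)=-48/5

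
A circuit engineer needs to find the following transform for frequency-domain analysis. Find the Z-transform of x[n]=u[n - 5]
Using the time-shift property: Z{u[n-5]}=z^(-5) * z/(z-1)
=z^(-4)/(z-1)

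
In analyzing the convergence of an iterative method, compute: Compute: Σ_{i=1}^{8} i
Using formula: Σ i^1 = n(n + 1)/2 = 8·9/2 = 36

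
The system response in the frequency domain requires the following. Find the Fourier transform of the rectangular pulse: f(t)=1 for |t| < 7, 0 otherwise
F(omega) = integral from -7 to 7 of e^(-j*omega*t) dt
= 2*sin(7*omega)/omega = 14*sinc(7*omega/pi)

Answer: 2*sin(7*omega)/omega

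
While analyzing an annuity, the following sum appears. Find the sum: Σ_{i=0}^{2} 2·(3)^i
Geometric series: S = a(1 - r^n)/(1 - r)
a = 2, r = 3, n = 3
S = 2(1-27)/-2 = 26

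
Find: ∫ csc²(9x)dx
Since d/dx[-cot(9x)]=9csc²(9x), integral=-cot(9x)/9 + C

Answer: (-1/9)cot(9x) + C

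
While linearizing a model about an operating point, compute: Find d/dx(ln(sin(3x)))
Chain rule: d/dx[ln(u)]=u'/u where u=sin(3x)
u'=3cos(3x)

Answer: (3cos(3x))/(sin(3x))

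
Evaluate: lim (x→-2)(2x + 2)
Polynomial is continuous, so substitute x=-2:
2·(-2) + 2=-2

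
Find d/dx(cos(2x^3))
Chain rule: d/dx[cos(u)] = -sin(u)·u' where u = 2x^3
u' = 6x^2

Answer: -6x^2·sin(2x^3)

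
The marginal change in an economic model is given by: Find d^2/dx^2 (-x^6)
Apply power rule 2 times:
d^1: -6x^5
d^2: -30x^4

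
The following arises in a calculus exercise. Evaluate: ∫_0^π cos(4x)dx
Antiderivative: sin(4x)/4
Evaluate at bounds: [sin(4·π)/4] - [sin(4·0)/4]
=((0) - (0))/4=0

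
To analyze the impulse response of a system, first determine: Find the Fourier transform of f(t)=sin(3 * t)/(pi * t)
sin(W*t)/(pi*t)=(W/pi)*sinc(W*t/pi) is the impulse response of the ideal low-pass filter with cutoff W (here W=3).
Its Fourier transform is a rectangular function:
F(omega)=1 for |omega| < 3, 0 otherwise

Answer: rect(omega/6) [i.e., 1 for |omega| < 3, 0 otherwise]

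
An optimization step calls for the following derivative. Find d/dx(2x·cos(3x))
Product rule: (fg)'=f'g + fg'
f=2x, f'=2
g=cos(3x), g'=-3·sin(3x)

Answer: 2·cos(3x) - 6x·sin(3x)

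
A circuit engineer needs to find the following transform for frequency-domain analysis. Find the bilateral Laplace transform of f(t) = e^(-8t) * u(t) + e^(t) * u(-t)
For e^(-8t) * u(t): L = 1/(s+8), Re(s) > -8
For e^(t) * u(-t): L = -1/(s-1), Re(s) < 1
Combined: F(s) = 1/(s+8)-1/(s-1), -8 < Re(s) < 1

Answer: 1/(s+8)-1/(s-1), ROC: -8 < Re(s) < 1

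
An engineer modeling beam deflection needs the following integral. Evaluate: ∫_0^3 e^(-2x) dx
Antiderivative: (1/(-2))e^(-2x)
Evaluate: (1/(-2))(e^-6 - 1)

Answer: (e^-6 - 1)/(-2)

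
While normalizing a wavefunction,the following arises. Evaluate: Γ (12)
Γ(n)=(n-1)! for positive integers
Γ(12)=11!=39916800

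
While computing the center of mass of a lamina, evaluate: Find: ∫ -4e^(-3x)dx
Since d/dx[e^(-3x)] = -3e^(-3x), we get 4/3 e^(-3x)+C

Answer: (4/3)e^(-3x)+C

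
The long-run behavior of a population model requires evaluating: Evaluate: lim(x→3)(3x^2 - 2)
Polynomial is continuous, so substitute x=3:
3·3^2 - 2=25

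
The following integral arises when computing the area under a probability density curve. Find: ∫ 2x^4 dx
Using power rule: ∫ 2x^4 dx=2/5 x^5 + C=(2/5)x^5 + C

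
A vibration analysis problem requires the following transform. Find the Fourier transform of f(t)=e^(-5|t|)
Using the standard pair: F{e^(-a|t|)} = 2a/(a^2 + omega^2)
With a = 5: F(omega) = 10/(25 + omega^2)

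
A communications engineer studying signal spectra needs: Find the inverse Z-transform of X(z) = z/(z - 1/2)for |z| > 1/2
Standard pair: z/(z-a) <-> a^n * u[n] for causal signals
With a=1/2: x[n]=(1/2)^n * u[n]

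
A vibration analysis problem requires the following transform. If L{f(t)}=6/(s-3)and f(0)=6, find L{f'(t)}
L{f'(t)} = s·F(s) - f(0) = 6s/(s-3)-6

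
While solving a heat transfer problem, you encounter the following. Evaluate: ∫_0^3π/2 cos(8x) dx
Antiderivative: sin(8x)/8
Evaluate at bounds: [sin(8·3π/2)/8] - [sin(8·0)/8]
=((0) - (0))/8=0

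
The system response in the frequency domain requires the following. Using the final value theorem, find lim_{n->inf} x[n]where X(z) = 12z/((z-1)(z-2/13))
Final value theorem: lim x[n]=lim_{z->1} (z-1) * X(z)
(z-1) * X(z)=12z/(z-2/13)
As z->1: 12/(1 - 2/13)=12/(11/13)=156/11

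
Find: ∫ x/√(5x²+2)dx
Let u = 5x²+2, du = 10x dx
∫ (1/10)·u^(-1/2) du = √u/5+C

Answer: √(5x²+2)/5+C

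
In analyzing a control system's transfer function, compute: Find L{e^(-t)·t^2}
First shifting: L{e^(at)f(t)} = F(s-a)
L{t^2} = 2/s^3
Shift s → s+1: 2/(s+1)^3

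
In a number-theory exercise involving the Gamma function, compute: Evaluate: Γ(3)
Γ(n)=(n-1)! for positive integers
Γ(3)=2!=2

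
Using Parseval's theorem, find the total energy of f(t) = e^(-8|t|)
Parseval's theorem: E = integral |f(t)|^2 dt = (1/2pi) integral |F(omega)|^2 domega
E = integral_{-inf}^{inf} e^(-16|t|) dt = 2 * integral_0^inf e^(-16t) dt = 2/(2 * 8) = 1/8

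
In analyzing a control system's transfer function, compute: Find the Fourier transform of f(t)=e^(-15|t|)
Using the standard pair: F{e^(-a|t|)}=2a/(a^2+omega^2)
With a=15: F(omega)=30/(225+omega^2)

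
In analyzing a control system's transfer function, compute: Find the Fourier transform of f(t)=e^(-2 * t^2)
The Fourier transform of a Gaussian e^(-a*t^2) is sqrt(pi/a)*e^(-omega^2/(4a)).
With a = 2: F(omega) = sqrt(pi/2)*e^(-omega^2/8)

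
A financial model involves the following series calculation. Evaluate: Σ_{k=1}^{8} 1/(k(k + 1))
Partial fractions: 1/(k(k + 1))=1/k - 1/(k + 1)
Telescoping sum: 1(1 - 1/9)=1·8/9

Answer: 8/9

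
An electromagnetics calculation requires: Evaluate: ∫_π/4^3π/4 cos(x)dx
Antiderivative: sin(x)
Evaluate at bounds: [sin(1·3π/4)/1] - [sin(1·π/4)/1]
= ((√2/2) - (√2/2))/1 = 0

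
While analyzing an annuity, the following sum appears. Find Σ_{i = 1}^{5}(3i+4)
= 3·Σ i+4·5 = 3·15+20 = 65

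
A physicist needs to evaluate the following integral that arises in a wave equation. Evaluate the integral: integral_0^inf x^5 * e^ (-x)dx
This is a Gamma integral. Substitute u = 1x:
integral_0^inf x^5 * e^(-x) dx = (1/1^6) integral_0^inf u^5 * e^(-u) du
= Gamma(6)/1^6 = 5!/1^6 = 120/1

Answer: 120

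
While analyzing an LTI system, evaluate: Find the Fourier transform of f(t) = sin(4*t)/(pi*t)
sin(W * t)/(pi * t)=(W/pi) * sinc(W * t/pi) is the impulse response of the ideal low-pass filter with cutoff W (here W=4).
Its Fourier transform is a rectangular function:
F(omega)=1 for |omega| < 4, 0 otherwise

Answer: rect(omega/8) [i.e., 1 for |omega| < 4, 0 otherwise]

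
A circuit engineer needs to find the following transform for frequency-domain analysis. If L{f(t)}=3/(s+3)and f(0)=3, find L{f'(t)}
L{f'(t)}=s·F(s) - f(0)=3s/(s+3)-3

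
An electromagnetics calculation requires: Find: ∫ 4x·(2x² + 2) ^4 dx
Let u=2x²+2, du=4x dx
∫ u^4 du=u^5/5+C

Answer: (2x²+2)^5/5+C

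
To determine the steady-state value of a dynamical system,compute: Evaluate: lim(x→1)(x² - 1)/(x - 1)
Factor: (x² - 1)=(x-1)(x+1)
Cancel (x-1): lim(x→1) (x+1)=2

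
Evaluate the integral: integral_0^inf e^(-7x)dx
integral_0^inf e^(-7x) dx=[-1/7*e^(-7x)]_0^inf
=0 - (-1/7)=1/7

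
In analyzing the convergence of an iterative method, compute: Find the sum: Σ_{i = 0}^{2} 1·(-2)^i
Geometric series: S=a(1 - r^n)/(1 - r)
a=1, r=-2, n=3
S=1(1 + 8)/3=3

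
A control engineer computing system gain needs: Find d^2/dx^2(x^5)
Apply power rule 2 times:
d^1: 5x^4
d^2: 20x^3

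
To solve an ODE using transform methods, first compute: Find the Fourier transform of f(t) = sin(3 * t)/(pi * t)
sin(W * t)/(pi * t) = (W/pi) * sinc(W * t/pi) is the impulse response of the ideal low-pass filter with cutoff W (here W = 3).
Its Fourier transform is a rectangular function:
F(omega) = 1 for |omega| < 3, 0 otherwise

Answer: rect(omega/6) [i.e., 1 for |omega| < 3, 0 otherwise]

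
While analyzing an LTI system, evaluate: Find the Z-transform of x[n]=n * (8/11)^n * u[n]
Using the property Z{n*a^n*u[n]} = az/(z-a)^2
With a = 8/11: X(z) = (8/11)z/(z - 8/11)^2, |z| > 8/11

Answer: (8/11)z/(z - 8/11)^2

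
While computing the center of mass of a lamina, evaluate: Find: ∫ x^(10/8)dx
Power rule: ∫ x^(5/4) dx=x^(9/4)/(9/4) + C

Answer: (4/9)·x^(9/4) + C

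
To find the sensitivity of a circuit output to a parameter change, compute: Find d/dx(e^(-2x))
Chain rule: d/dx[e^u] = e^u · u' where u = -2x
u' = -2

Answer: -2·e^(-2x)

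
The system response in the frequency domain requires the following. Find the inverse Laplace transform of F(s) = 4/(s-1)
L^(-1){4/(s-a)}=c·e^(at)
Here a=1, c=4

Answer: 4e^(t)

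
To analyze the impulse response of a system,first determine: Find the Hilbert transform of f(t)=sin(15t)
The Hilbert transform shifts each frequency component by -pi/2.
H{sin(wt)} = -cos(wt)
With w = 15: H{sin(15t)} = -cos(15t)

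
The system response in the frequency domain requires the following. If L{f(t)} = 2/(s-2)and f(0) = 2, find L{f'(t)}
L{f'(t)}=s·F(s) - f(0)=2s/(s-2)-2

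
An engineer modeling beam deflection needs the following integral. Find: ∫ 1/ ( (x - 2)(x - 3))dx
Partial fractions: 1/((x-2)(x-3))=A/(x-2)+B/(x-3)
A=-1, B=1
∫ [-1· 1/(x-2)+1· 1/(x-3)] dx
=(1)[ln|x-3| - ln|x-2|]+C

Answer: ln|(x-3)/(x-2)|+C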